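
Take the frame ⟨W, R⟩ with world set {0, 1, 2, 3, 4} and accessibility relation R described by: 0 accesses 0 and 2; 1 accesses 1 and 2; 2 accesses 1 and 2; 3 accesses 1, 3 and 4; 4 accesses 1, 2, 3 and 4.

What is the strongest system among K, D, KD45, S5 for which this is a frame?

Serial (axiom D): yes — every world has a successor (e.g. 0 R 0).
Euclidean (axiom 5): no — 3 R 1 and 3 R 4, but not 1 R 4.
Transitive (axiom 4): no — 0 R 2 and 2 R 1, but not 0 R 1.
Reflexive (axiom T): yes — every world is R-related to itself.
So F validates K, D; KD45 would additionally require R to be Euclidean and transitive. The strongest is D.

D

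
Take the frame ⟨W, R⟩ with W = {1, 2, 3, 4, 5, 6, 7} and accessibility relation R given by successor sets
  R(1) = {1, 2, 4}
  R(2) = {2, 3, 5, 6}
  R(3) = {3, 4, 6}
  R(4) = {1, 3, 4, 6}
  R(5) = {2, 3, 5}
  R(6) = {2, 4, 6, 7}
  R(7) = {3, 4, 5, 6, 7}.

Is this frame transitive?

Transitive: no — 1 R 2 and 2 R 3, but not 1 R 3.

No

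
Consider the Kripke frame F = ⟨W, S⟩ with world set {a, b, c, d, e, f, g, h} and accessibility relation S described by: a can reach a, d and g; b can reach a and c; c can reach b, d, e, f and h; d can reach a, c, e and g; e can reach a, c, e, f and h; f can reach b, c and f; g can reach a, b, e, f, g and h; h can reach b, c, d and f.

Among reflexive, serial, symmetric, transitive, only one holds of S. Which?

Reflexive: no — b is not related to itself.
Serial: yes — every world has a successor (e.g. a S a).
Symmetric: no — b S a but not a S b.
Transitive: no — a S d and d S c, but not a S c.
Only serial holds.

serial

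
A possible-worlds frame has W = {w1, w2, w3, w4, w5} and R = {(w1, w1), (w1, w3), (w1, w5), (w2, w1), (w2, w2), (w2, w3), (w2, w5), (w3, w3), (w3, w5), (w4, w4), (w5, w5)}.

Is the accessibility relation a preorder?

Reflexive: yes — every world is R-related to itself.
Transitive: yes — every two-step R-path is closed by a direct edge.
So R is a preorder.

Yes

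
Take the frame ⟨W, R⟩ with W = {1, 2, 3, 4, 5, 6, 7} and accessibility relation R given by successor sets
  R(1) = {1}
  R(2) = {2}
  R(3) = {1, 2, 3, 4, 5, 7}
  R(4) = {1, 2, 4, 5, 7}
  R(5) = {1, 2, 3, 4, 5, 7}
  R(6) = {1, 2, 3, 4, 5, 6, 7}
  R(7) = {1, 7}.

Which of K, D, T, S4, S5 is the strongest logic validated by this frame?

Serial (axiom D): yes — every world has a successor (e.g. 1 R 1).
Reflexive (axiom T): yes — every world is R-related to itself.
Transitive (axiom 4): no — 4 R 5 and 5 R 3, but not 4 R 3.
Euclidean (axiom 5): no — 3 R 1 and 3 R 2, but not 1 R 2.
So F validates K, D, T; S4 would additionally require R to be transitive. The strongest is T.

T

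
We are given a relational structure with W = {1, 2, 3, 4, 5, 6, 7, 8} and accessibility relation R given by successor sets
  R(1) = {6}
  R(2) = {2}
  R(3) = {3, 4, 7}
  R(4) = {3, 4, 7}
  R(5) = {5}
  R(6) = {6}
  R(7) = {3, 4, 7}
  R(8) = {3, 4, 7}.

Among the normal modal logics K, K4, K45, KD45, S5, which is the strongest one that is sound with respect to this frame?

KD45

Transitive (axiom 4): yes — every two-step R-path is closed by a direct edge.
Euclidean (axiom 5): yes — any two successors of a common world are R-related.
Serial (axiom D): yes — every world has a successor (e.g. 1 R 6).
Reflexive (axiom T): no — 1 is not related to itself.
So F validates K, K4, K45, KD45; S5 would additionally require R to be reflexive. The strongest is KD45.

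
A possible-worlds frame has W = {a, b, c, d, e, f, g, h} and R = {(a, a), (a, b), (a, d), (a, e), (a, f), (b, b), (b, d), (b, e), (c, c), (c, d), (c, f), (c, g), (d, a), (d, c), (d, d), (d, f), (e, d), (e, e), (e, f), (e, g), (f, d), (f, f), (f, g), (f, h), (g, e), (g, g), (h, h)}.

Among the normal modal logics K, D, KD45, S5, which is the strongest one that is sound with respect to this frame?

Serial (axiom D): yes — every world has a successor (e.g. a R a).
Euclidean (axiom 5): no — a R b and a R f, but not b R f.
Transitive (axiom 4): no — a R d and d R c, but not a R c.
Reflexive (axiom T): yes — every world is R-related to itself.
So F validates K, D; KD45 would additionally require R to be Euclidean and transitive. The strongest is D.

D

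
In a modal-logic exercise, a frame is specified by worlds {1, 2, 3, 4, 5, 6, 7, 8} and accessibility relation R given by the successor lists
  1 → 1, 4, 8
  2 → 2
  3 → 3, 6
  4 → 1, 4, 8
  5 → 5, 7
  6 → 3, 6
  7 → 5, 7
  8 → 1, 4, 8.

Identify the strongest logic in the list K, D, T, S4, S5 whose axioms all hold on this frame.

Serial (axiom D): yes — every world has a successor (e.g. 1 R 1).
Reflexive (axiom T): yes — every world is R-related to itself.
Transitive (axiom 4): yes — every two-step R-path is closed by a direct edge.
Euclidean (axiom 5): yes — any two successors of a common world are R-related.
So F validates K, D, T, S4, S5. The strongest is S5.

S5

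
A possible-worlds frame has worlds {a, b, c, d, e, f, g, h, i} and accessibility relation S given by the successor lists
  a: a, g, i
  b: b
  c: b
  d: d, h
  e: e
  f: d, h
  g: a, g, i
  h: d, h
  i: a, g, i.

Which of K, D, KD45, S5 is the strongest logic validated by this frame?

KD45

Serial (axiom D): yes — every world has a successor (e.g. a S a).
Euclidean (axiom 5): yes — any two successors of a common world are S-related.
Transitive (axiom 4): yes — every two-step S-path is closed by a direct edge.
Reflexive (axiom T): no — c is not related to itself.
So F validates K, D, KD45; S5 would additionally require S to be reflexive. The strongest is KD45.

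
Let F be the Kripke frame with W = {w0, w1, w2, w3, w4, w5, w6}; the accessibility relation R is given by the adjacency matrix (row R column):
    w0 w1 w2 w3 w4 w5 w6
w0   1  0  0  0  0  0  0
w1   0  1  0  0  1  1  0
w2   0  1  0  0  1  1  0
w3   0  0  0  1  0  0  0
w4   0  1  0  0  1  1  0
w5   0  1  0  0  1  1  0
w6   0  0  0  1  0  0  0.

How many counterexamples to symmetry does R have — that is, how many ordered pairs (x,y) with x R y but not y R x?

4

Enumerating: (w2,w1), (w2,w4), (w2,w5), (w6,w3).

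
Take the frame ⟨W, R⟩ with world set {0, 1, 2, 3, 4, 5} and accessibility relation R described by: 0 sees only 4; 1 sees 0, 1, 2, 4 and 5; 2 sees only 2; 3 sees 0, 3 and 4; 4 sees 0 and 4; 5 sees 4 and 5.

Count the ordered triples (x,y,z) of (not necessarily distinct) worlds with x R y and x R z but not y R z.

Enumerating: (1,0,0), (1,0,1), (1,0,2), (1,0,5), (1,2,0), (1,2,1), (1,2,4), (1,2,5), (1,4,1), (1,4,2), (1,4,5), (1,5,0), … and 7 more.
Total: 19.

19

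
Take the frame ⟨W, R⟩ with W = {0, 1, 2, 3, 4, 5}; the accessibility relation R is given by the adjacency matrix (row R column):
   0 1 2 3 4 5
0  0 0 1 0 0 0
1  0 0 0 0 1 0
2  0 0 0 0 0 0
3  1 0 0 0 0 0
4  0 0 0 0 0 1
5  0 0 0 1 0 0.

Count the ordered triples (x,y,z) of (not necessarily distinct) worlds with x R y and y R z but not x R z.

Enumerating: (1,4,5), (3,0,2), (4,5,3), (5,3,0).

4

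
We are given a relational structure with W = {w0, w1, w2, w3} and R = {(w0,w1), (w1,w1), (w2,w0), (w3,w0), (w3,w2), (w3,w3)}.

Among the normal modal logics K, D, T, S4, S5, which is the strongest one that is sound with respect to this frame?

D

Serial (axiom D): yes — every world has a successor (e.g. w0 R w1).
Reflexive (axiom T): no — w0 is not related to itself.
Transitive (axiom 4): no — w2 R w0 and w0 R w1, but not w2 R w1.
Euclidean (axiom 5): no — w3 R w0 and w3 R w2, but not w0 R w2.
So F validates K, D; T would additionally require R to be reflexive. The strongest is D.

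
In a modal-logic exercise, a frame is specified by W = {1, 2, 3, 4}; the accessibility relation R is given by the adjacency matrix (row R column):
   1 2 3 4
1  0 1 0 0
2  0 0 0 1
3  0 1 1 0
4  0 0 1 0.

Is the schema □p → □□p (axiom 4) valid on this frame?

By correspondence theory, 4 is valid on a frame iff R is transitive.
Transitive: no — 1 R 2 and 2 R 4, but not 1 R 4.

No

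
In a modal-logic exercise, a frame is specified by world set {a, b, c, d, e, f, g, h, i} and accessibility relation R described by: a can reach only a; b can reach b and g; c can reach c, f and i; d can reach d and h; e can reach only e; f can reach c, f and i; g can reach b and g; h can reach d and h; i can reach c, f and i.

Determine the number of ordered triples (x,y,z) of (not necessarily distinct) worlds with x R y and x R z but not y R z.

R is Euclidean; there are no such tuples.

0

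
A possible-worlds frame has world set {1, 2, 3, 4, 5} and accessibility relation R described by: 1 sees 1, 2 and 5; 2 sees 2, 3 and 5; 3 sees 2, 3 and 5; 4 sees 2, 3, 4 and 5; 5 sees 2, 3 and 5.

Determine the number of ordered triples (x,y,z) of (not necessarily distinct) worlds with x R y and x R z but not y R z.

5

Enumerating: (1,2,1), (1,5,1), (4,2,4), (4,3,4), (4,5,4).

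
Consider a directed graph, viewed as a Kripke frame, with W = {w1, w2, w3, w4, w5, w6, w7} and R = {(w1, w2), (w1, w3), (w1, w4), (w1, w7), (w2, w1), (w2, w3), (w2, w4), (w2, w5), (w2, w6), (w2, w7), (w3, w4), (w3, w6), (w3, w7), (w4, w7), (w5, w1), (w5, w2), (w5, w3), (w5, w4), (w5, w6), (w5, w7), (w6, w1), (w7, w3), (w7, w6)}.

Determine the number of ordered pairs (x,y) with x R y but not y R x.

Enumerating: (w1,w3), (w1,w4), (w1,w7), (w2,w3), (w2,w4), (w2,w6), (w2,w7), (w3,w4), (w3,w6), (w4,w7), (w5,w1), (w5,w3), (w5,w4), (w5,w6), (w5,w7), (w6,w1), (w7,w6).

17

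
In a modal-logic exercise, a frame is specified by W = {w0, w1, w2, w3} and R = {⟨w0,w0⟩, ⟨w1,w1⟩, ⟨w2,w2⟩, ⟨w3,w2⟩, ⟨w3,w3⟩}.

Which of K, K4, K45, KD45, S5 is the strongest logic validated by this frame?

Transitive (axiom 4): yes — every two-step R-path is closed by a direct edge.
Euclidean (axiom 5): no — w3 R w2 and w3 R w3, but not w2 R w3.
Serial (axiom D): yes — every world has a successor (e.g. w0 R w0).
Reflexive (axiom T): yes — every world is R-related to itself.
So F validates K, K4; K45 would additionally require R to be Euclidean. The strongest is K4.

K4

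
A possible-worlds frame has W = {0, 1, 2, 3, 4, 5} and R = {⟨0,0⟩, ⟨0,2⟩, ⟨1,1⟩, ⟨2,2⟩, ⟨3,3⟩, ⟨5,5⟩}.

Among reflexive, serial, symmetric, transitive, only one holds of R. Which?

transitive

Reflexive: no — 4 is not related to itself.
Serial: no — 4 has no R-successor.
Symmetric: no — 0 R 2 but not 2 R 0.
Transitive: yes — every two-step R-path is closed by a direct edge.
Only transitive holds.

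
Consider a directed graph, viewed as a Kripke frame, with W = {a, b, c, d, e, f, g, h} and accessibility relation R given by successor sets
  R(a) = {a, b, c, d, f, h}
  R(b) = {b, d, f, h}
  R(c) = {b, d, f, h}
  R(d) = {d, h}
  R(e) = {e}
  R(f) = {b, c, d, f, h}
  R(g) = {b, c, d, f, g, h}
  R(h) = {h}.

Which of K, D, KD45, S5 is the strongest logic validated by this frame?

Serial (axiom D): yes — every world has a successor (e.g. a R a).
Euclidean (axiom 5): no — a R b and a R c, but not b R c.
Transitive (axiom 4): no — b R f and f R c, but not b R c.
Reflexive (axiom T): no — c is not related to itself.
So F validates K, D; KD45 would additionally require R to be Euclidean and transitive. The strongest is D.

D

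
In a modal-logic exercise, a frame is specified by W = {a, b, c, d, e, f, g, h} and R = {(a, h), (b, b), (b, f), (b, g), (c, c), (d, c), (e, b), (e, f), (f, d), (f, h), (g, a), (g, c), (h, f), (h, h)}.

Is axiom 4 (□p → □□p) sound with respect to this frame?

Axiom 4 corresponds to the accessibility relation being transitive.
Transitive: no — a R h and h R f, but not a R f.

No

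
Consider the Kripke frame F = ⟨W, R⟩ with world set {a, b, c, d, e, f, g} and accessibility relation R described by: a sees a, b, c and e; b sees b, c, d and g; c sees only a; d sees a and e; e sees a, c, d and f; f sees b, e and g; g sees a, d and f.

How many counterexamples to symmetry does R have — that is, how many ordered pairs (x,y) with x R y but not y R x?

9

Enumerating: (a,b), (b,c), (b,d), (b,g), (d,a), (e,c), (f,b), (g,a), (g,d).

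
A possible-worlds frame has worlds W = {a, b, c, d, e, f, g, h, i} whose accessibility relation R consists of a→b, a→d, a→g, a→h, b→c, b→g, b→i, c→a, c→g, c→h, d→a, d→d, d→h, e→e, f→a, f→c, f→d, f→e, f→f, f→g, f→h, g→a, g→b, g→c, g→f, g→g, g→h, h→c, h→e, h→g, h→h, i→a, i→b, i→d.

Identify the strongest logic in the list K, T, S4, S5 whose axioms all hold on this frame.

Reflexive (axiom T): no — a is not related to itself.
Transitive (axiom 4): no — a R b and b R c, but not a R c.
Euclidean (axiom 5): no — a R b and a R d, but not b R d.
So F validates K; T would additionally require R to be reflexive. The strongest is K.

K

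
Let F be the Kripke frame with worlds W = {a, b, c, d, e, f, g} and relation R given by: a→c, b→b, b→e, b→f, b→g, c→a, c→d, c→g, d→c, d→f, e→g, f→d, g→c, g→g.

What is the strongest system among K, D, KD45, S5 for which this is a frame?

Serial (axiom D): yes — every world has a successor (e.g. a R c).
Euclidean (axiom 5): no — b R e and b R f, but not e R f.
Transitive (axiom 4): no — a R c and c R d, but not a R d.
Reflexive (axiom T): no — a is not related to itself.
So F validates K, D; KD45 would additionally require R to be Euclidean and transitive. The strongest is D.

D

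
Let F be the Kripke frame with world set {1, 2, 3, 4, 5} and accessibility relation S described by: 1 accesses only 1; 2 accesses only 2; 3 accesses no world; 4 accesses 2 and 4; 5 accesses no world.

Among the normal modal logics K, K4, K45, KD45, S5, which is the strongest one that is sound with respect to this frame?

K4

Transitive (axiom 4): yes — every two-step S-path is closed by a direct edge.
Euclidean (axiom 5): no — 4 S 2 and 4 S 4, but not 2 S 4.
Serial (axiom D): no — 3 has no S-successor.
Reflexive (axiom T): no — 3 is not related to itself.
So F validates K, K4; K45 would additionally require S to be Euclidean. The strongest is K4.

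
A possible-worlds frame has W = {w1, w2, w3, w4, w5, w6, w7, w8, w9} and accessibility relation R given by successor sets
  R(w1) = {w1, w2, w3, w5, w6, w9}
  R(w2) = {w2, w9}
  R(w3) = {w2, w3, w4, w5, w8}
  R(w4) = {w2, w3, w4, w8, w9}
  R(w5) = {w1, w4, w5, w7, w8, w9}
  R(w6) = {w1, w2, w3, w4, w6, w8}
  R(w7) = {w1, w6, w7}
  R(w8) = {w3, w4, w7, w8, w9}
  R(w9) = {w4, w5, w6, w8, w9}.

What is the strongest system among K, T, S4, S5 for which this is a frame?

T

Reflexive (axiom T): yes — every world is R-related to itself.
Transitive (axiom 4): no — w1 R w3 and w3 R w4, but not w1 R w4.
Euclidean (axiom 5): no — w1 R w2 and w1 R w3, but not w2 R w3.
So F validates K, T; S4 would additionally require R to be transitive. The strongest is T.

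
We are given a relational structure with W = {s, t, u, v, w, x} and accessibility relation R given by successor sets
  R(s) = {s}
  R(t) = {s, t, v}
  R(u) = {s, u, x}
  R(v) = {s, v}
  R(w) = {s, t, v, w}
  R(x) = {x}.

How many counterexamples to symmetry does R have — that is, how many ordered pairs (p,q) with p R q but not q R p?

Enumerating: (t,s), (t,v), (u,s), (u,x), (v,s), (w,s), (w,t), (w,v).

8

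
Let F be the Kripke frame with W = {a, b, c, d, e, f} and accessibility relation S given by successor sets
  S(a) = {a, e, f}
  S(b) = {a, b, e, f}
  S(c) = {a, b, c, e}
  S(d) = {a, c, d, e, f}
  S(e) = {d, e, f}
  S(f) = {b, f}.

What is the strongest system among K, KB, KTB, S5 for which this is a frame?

Symmetric (axiom B): no — a S e but not e S a.
Reflexive (axiom T): yes — every world is S-related to itself.
Euclidean (axiom 5): no — a S f and a S e, but not f S e.
So F validates K; KB would additionally require S to be symmetric. The strongest is K.

K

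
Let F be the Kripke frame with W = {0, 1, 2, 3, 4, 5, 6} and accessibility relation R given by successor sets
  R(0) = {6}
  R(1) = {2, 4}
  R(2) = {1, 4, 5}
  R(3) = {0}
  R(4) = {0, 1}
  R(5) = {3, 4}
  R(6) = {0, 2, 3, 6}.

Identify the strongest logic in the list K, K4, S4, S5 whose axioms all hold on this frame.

K

Transitive (axiom 4): no — 0 R 6 and 6 R 2, but not 0 R 2.
Reflexive (axiom T): no — 0 is not related to itself.
Euclidean (axiom 5): no — 1 R 4 and 1 R 2, but not 4 R 2.
So F validates K; K4 would additionally require R to be transitive. The strongest is K.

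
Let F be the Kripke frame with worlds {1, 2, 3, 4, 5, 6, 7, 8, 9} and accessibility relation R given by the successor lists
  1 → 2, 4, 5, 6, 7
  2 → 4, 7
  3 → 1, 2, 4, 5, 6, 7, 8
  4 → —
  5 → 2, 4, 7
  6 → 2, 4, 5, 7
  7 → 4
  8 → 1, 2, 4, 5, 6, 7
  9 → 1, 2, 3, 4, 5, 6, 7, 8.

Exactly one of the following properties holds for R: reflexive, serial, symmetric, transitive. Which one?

transitive

Reflexive: no — 1 is not related to itself.
Serial: no — 4 has no R-successor.
Symmetric: no — 1 R 2 but not 2 R 1.
Transitive: yes — every two-step R-path is closed by a direct edge.
Only transitive holds.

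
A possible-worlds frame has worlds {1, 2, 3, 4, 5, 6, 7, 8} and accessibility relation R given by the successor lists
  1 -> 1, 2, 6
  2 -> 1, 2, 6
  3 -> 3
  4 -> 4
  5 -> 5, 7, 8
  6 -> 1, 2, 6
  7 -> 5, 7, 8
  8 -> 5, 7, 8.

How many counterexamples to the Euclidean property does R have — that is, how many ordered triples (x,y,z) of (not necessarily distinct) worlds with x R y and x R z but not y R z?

R is Euclidean; there are no such tuples.

0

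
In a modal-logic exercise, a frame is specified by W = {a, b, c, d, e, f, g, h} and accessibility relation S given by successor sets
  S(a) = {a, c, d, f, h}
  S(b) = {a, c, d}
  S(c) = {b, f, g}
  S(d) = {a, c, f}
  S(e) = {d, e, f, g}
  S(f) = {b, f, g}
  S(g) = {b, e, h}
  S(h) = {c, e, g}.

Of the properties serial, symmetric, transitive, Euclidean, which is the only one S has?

Serial: yes — every world has a successor (e.g. a S a).
Symmetric: no — a S c but not c S a.
Transitive: no — a S c and c S b, but not a S b.
Euclidean: no — a S c and a S d, but not c S d.
Only serial holds.

serial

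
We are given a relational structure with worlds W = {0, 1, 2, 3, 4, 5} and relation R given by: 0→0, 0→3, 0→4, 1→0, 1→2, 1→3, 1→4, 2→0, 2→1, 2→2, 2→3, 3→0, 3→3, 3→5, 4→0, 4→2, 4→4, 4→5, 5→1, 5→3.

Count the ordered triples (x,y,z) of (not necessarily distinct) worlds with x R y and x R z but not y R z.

Enumerating: (0,3,4), (0,4,3), (1,0,2), (1,2,4), (1,3,2), (1,3,4), (1,4,3), (2,0,1), (2,0,2), (2,1,1), (2,3,1), (2,3,2), … and 13 more.
Total: 25.

25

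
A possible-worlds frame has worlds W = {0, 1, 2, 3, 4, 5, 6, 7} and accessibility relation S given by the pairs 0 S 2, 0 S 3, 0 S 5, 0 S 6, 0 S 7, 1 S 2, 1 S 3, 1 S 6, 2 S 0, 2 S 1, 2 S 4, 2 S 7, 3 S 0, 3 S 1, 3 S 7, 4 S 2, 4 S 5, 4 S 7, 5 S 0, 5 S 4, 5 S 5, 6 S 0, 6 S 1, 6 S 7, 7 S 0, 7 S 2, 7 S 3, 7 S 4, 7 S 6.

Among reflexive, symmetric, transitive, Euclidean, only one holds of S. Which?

Reflexive: no — 0 is not related to itself.
Symmetric: yes — every pair in S has its reverse in S.
Transitive: no — 0 S 2 and 2 S 1, but not 0 S 1.
Euclidean: no — 0 S 2 and 0 S 3, but not 2 S 3.
Only symmetric holds.

symmetric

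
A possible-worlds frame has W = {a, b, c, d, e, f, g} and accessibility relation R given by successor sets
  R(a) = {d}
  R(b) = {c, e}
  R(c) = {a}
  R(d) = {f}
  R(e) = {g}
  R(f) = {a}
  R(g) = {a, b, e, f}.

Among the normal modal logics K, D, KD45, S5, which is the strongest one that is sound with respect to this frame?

Serial (axiom D): yes — every world has a successor (e.g. a R d).
Euclidean (axiom 5): no — b R c and b R e, but not c R e.
Transitive (axiom 4): no — a R d and d R f, but not a R f.
Reflexive (axiom T): no — a is not related to itself.
So F validates K, D; KD45 would additionally require R to be Euclidean and transitive. The strongest is D.

D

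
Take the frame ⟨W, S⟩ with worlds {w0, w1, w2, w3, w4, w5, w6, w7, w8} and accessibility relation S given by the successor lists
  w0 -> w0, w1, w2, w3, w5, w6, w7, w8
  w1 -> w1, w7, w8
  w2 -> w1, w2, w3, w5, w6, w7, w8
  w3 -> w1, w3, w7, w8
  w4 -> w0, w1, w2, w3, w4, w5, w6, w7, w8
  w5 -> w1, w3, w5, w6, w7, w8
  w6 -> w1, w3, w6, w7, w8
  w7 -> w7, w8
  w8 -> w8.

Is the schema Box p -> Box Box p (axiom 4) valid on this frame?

Yes

Axiom 4 corresponds to the accessibility relation being transitive.
Transitive: yes — every two-step S-path is closed by a direct edge.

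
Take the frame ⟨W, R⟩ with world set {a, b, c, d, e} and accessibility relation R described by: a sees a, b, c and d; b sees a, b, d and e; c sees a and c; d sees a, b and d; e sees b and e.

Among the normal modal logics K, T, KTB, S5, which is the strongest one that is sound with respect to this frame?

Reflexive (axiom T): yes — every world is R-related to itself.
Symmetric (axiom B): yes — every pair in R has its reverse in R.
Euclidean (axiom 5): no — a R b and a R c, but not b R c.
So F validates K, T, KTB; S5 would additionally require R to be Euclidean. The strongest is KTB.

KTB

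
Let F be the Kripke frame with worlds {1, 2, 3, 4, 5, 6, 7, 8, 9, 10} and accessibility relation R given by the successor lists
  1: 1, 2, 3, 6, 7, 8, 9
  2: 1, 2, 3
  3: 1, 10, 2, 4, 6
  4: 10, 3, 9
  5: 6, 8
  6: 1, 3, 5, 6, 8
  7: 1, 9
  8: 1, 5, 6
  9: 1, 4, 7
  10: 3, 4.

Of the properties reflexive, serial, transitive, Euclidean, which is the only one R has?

Reflexive: no — 3 is not related to itself.
Serial: yes — every world has a successor (e.g. 1 R 1).
Transitive: no — 1 R 3 and 3 R 10, but not 1 R 10.
Euclidean: no — 1 R 2 and 1 R 6, but not 2 R 6.
Only serial holds.

serial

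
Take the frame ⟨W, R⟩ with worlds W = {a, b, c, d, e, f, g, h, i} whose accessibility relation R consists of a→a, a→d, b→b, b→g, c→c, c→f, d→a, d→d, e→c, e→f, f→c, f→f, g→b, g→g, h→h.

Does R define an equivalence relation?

No

Reflexive: no — e is not related to itself.
Symmetric: no — e R c but not c R e.
Transitive: yes — every two-step R-path is closed by a direct edge.
So R is not an equivalence relation.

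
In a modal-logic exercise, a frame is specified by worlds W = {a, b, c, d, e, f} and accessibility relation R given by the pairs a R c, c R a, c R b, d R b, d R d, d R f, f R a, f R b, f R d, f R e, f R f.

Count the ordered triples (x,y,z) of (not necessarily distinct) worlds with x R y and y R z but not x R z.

Enumerating: (a,c,a), (a,c,b), (c,a,c), (d,f,a), (d,f,e), (f,a,c).

6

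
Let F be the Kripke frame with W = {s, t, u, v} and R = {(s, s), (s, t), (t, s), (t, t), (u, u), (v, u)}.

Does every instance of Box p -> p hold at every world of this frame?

By correspondence theory, T is valid on a frame iff R is reflexive.
Reflexive: no — v is not related to itself.

No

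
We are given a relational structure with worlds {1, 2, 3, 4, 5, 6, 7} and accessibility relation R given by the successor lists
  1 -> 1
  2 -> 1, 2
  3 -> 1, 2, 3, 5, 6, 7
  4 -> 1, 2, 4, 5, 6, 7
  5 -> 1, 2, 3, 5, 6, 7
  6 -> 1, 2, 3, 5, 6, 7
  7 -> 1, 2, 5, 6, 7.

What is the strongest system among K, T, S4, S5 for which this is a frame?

T

Reflexive (axiom T): yes — every world is R-related to itself.
Transitive (axiom 4): no — 4 R 5 and 5 R 3, but not 4 R 3.
Euclidean (axiom 5): no — 3 R 1 and 3 R 2, but not 1 R 2.
So F validates K, T; S4 would additionally require R to be transitive. The strongest is T.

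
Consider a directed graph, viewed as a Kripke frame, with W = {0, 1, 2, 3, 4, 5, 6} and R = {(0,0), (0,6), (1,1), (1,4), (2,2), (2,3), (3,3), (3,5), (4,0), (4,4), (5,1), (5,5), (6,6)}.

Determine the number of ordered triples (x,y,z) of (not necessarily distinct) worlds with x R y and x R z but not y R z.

Enumerating: (0,6,0), (1,4,1), (2,3,2), (3,5,3), (4,0,4), (5,1,5).

6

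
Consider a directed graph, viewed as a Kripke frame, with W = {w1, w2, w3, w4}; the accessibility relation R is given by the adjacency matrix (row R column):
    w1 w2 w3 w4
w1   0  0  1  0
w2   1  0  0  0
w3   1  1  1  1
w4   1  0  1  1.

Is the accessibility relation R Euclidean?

No

Euclidean: no — w3 R w1 and w3 R w2, but not w1 R w2.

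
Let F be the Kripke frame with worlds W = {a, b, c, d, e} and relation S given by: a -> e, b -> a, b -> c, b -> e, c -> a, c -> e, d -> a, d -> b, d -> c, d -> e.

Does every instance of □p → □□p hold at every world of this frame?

The schema 4 characterises exactly the transitive frames.
Transitive: yes — every two-step S-path is closed by a direct edge.

Yes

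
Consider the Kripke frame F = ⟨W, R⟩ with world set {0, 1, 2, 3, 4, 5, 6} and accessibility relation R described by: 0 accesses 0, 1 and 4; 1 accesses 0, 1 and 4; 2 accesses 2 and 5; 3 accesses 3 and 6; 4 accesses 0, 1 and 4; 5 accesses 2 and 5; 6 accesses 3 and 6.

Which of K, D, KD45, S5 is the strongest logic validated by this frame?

Serial (axiom D): yes — every world has a successor (e.g. 0 R 0).
Euclidean (axiom 5): yes — any two successors of a common world are R-related.
Transitive (axiom 4): yes — every two-step R-path is closed by a direct edge.
Reflexive (axiom T): yes — every world is R-related to itself.
So F validates K, D, KD45, S5. The strongest is S5.

S5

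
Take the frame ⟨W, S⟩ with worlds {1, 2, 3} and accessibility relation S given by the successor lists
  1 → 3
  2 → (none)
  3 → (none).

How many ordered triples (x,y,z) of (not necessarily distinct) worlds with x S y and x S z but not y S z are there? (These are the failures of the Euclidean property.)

1

Enumerating: (1,3,3).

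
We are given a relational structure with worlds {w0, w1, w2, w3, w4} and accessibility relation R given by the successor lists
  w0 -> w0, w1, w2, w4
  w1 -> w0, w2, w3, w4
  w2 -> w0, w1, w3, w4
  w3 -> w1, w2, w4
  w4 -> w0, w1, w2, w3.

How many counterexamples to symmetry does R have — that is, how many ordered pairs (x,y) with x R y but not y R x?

0

R is symmetric; there are no such tuples.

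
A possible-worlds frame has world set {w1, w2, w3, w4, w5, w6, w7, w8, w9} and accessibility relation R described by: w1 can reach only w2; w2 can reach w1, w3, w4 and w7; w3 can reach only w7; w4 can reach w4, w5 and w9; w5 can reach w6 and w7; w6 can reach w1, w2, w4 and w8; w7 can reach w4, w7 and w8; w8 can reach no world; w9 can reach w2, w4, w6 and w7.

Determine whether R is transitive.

No

Transitive: no — w1 R w2 and w2 R w3, but not w1 R w3.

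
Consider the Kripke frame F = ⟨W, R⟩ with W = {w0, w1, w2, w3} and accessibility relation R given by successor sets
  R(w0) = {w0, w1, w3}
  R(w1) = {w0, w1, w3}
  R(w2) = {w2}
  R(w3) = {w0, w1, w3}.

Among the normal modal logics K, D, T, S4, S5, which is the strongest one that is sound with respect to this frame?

Serial (axiom D): yes — every world has a successor (e.g. w0 R w0).
Reflexive (axiom T): yes — every world is R-related to itself.
Transitive (axiom 4): yes — every two-step R-path is closed by a direct edge.
Euclidean (axiom 5): yes — any two successors of a common world are R-related.
So F validates K, D, T, S4, S5. The strongest is S5.

S5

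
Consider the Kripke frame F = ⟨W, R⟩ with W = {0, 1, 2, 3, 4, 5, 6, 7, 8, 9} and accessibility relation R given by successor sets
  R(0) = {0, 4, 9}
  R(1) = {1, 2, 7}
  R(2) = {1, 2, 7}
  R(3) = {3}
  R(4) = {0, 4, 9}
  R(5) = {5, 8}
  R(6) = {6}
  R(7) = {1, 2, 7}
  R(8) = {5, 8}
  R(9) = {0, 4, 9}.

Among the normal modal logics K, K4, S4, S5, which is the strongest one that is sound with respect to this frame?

Transitive (axiom 4): yes — every two-step R-path is closed by a direct edge.
Reflexive (axiom T): yes — every world is R-related to itself.
Euclidean (axiom 5): yes — any two successors of a common world are R-related.
So F validates K, K4, S4, S5. The strongest is S5.

S5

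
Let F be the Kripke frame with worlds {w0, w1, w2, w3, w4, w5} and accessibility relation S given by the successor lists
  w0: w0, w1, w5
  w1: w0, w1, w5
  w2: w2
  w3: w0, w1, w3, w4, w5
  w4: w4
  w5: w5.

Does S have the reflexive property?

Reflexive: yes — every world is S-related to itself.

Yes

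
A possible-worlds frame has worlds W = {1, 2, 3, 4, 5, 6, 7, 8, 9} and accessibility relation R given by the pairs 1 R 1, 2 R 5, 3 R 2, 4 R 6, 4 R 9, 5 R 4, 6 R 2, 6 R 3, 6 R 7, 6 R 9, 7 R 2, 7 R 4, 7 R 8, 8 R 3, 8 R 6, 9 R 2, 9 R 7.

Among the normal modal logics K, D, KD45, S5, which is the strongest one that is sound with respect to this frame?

Serial (axiom D): yes — every world has a successor (e.g. 1 R 1).
Euclidean (axiom 5): no — 4 R 9 and 4 R 6, but not 9 R 6.
Transitive (axiom 4): no — 2 R 5 and 5 R 4, but not 2 R 4.
Reflexive (axiom T): no — 2 is not related to itself.
So F validates K, D; KD45 would additionally require R to be Euclidean and transitive. The strongest is D.

D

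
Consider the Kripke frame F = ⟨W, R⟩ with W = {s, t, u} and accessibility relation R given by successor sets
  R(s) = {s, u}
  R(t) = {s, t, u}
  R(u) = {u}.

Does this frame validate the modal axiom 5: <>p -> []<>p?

Axiom 5 corresponds to the accessibility relation being Euclidean.
Euclidean: no — t R u and t R s, but not u R s.

No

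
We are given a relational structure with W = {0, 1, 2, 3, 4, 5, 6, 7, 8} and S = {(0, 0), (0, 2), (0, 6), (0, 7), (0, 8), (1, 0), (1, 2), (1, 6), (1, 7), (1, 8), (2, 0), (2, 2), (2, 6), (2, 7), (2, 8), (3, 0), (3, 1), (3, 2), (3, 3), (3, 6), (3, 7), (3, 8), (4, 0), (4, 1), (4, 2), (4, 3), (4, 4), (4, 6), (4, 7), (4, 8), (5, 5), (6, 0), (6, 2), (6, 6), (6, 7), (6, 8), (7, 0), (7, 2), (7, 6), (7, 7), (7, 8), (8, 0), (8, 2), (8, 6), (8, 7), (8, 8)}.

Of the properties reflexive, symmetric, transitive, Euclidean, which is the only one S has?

Reflexive: no — 1 is not related to itself.
Symmetric: no — 1 S 0 but not 0 S 1.
Transitive: yes — every two-step S-path is closed by a direct edge.
Euclidean: no — 3 S 0 and 3 S 1, but not 0 S 1.
Only transitive holds.

transitive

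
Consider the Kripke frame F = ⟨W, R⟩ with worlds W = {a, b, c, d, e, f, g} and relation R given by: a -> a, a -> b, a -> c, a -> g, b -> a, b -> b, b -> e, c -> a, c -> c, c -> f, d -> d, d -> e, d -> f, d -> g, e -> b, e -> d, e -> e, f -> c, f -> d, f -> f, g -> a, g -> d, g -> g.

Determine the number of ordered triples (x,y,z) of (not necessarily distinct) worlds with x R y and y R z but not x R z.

Enumerating: (a,b,e), (a,c,f), (a,g,d), (b,a,c), (b,a,g), (b,e,d), (c,a,b), (c,a,g), (c,f,d), (d,e,b), (d,f,c), (d,g,a), … and 10 more.
Total: 22.

22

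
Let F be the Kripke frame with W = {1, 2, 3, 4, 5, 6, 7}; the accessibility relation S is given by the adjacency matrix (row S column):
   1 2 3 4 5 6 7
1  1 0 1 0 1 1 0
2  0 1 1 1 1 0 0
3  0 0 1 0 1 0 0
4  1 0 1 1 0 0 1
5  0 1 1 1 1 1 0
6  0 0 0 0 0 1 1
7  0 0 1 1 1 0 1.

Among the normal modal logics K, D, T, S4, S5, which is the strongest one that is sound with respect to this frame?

Serial (axiom D): yes — every world has a successor (e.g. 1 S 1).
Reflexive (axiom T): yes — every world is S-related to itself.
Transitive (axiom 4): no — 1 S 5 and 5 S 2, but not 1 S 2.
Euclidean (axiom 5): no — 1 S 3 and 1 S 6, but not 3 S 6.
So F validates K, D, T; S4 would additionally require S to be transitive. The strongest is T.

T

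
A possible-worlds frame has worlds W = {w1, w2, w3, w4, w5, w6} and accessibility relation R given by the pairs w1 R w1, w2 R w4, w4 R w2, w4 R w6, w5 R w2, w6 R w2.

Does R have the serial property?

No

Serial: no — w3 has no R-successor.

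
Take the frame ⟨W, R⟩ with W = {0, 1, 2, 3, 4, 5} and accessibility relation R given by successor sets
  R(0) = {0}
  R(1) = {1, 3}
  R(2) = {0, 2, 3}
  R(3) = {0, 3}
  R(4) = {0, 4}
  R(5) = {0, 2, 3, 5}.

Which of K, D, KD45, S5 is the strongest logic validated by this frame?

D

Serial (axiom D): yes — every world has a successor (e.g. 0 R 0).
Euclidean (axiom 5): no — 2 R 0 and 2 R 3, but not 0 R 3.
Transitive (axiom 4): no — 1 R 3 and 3 R 0, but not 1 R 0.
Reflexive (axiom T): yes — every world is R-related to itself.
So F validates K, D; KD45 would additionally require R to be Euclidean and transitive. The strongest is D.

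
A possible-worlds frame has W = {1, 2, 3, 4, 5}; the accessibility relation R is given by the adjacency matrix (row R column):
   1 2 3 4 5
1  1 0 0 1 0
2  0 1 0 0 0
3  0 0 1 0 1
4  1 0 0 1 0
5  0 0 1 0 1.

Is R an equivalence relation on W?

Yes

Reflexive: yes — every world is R-related to itself.
Symmetric: yes — every pair in R has its reverse in R.
Transitive: yes — every two-step R-path is closed by a direct edge.
So R is an equivalence relation.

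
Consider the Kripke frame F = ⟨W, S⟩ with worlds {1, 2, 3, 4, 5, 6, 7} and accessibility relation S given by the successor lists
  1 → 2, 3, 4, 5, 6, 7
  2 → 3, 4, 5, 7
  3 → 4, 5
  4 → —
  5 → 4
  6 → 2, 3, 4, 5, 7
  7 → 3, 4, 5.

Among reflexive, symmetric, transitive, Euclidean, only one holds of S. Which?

transitive

Reflexive: no — 1 is not related to itself.
Symmetric: no — 1 S 2 but not 2 S 1.
Transitive: yes — every two-step S-path is closed by a direct edge.
Euclidean: no — 1 S 2 and 1 S 6, but not 2 S 6.
Only transitive holds.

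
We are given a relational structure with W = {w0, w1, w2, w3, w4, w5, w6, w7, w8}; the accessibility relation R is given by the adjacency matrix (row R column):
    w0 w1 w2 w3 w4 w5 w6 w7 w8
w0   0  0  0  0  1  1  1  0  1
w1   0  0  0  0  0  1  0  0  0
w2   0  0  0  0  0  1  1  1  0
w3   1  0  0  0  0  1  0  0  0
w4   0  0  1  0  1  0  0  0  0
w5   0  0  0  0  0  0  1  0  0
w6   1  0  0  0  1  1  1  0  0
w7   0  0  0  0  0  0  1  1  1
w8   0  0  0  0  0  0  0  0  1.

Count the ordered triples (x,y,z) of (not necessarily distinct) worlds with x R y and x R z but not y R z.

31

Enumerating: (w0,w4,w5), (w0,w4,w6), (w0,w4,w8), (w0,w5,w4), (w0,w5,w5), (w0,w5,w8), (w0,w6,w8), (w0,w8,w4), (w0,w8,w5), (w0,w8,w6), (w1,w5,w5), (w2,w5,w5), … and 19 more.
Total: 31.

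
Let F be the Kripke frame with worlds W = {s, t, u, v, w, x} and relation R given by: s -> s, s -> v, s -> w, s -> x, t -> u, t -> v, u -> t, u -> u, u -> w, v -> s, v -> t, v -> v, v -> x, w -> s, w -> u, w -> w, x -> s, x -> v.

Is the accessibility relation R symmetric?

Yes

Symmetric: yes — every pair in R has its reverse in R.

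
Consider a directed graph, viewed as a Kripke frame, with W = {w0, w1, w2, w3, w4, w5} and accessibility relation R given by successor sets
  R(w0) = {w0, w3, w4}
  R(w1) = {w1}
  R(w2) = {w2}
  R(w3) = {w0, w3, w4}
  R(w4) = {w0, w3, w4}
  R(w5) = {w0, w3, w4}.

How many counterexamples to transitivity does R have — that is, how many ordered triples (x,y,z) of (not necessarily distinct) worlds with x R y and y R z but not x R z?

0

R is transitive; there are no such tuples.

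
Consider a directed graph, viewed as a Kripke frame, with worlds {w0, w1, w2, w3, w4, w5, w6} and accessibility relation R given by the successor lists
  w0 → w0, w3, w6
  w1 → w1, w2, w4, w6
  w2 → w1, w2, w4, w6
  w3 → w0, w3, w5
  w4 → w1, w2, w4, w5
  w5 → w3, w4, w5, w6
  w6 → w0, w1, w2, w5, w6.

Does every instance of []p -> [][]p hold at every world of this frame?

The schema 4 characterises exactly the transitive frames.
Transitive: no — w0 R w3 and w3 R w5, but not w0 R w5.

No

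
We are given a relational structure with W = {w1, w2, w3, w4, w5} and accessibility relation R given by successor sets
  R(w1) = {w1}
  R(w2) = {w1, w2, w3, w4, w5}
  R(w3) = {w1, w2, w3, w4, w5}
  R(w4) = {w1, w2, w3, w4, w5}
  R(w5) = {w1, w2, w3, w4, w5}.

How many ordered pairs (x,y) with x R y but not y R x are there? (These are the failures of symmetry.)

4

Enumerating: (w2,w1), (w3,w1), (w4,w1), (w5,w1).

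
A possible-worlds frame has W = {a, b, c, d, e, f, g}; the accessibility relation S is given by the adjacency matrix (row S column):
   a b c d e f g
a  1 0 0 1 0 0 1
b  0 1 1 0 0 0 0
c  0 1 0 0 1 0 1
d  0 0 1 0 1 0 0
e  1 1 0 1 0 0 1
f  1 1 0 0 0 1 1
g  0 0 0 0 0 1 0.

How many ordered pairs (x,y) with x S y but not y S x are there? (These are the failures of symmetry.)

10

Enumerating: (a,d), (a,g), (c,e), (c,g), (d,c), (e,a), (e,b), (e,g), (f,a), (f,b).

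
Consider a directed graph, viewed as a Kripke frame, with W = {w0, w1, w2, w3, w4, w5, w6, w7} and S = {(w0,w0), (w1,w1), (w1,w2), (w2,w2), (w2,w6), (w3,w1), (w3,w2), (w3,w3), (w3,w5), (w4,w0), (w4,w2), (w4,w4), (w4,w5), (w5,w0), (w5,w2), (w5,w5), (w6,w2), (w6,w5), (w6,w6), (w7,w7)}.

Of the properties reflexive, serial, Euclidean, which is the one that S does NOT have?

Euclidean

Reflexive: yes — every world is S-related to itself.
Serial: yes — every world has a successor (e.g. w0 S w0).
Euclidean: no — w3 S w1 and w3 S w5, but not w1 S w5.
Only Euclidean fails.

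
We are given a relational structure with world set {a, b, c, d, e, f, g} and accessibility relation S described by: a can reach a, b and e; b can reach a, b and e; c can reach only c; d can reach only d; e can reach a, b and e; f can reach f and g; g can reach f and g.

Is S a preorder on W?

Reflexive: yes — every world is S-related to itself.
Transitive: yes — every two-step S-path is closed by a direct edge.
So S is a preorder.

Yes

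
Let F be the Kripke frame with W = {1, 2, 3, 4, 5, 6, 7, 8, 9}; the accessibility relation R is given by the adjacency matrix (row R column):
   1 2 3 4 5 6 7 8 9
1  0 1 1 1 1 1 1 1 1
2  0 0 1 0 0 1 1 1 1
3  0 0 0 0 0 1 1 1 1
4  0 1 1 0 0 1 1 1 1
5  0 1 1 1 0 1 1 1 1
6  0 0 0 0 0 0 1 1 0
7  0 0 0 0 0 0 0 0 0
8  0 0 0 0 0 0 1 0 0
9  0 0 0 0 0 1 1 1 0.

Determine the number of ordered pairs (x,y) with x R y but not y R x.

Enumerating: (1,2), (1,3), (1,4), (1,5), (1,6), (1,7), (1,8), (1,9), (2,3), (2,6), (2,7), (2,8), … and 24 more.
Total: 36.

36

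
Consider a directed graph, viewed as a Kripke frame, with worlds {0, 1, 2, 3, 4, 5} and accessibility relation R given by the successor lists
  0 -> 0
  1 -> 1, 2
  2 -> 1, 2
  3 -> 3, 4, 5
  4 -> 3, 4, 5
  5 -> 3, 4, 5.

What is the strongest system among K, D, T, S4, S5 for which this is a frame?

S5

Serial (axiom D): yes — every world has a successor (e.g. 0 R 0).
Reflexive (axiom T): yes — every world is R-related to itself.
Transitive (axiom 4): yes — every two-step R-path is closed by a direct edge.
Euclidean (axiom 5): yes — any two successors of a common world are R-related.
So F validates K, D, T, S4, S5. The strongest is S5.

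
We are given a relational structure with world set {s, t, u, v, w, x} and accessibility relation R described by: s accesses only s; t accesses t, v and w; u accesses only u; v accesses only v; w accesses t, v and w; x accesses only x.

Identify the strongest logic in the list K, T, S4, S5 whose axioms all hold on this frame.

Reflexive (axiom T): yes — every world is R-related to itself.
Transitive (axiom 4): yes — every two-step R-path is closed by a direct edge.
Euclidean (axiom 5): no — t R v and t R w, but not v R w.
So F validates K, T, S4; S5 would additionally require R to be Euclidean. The strongest is S4.

S4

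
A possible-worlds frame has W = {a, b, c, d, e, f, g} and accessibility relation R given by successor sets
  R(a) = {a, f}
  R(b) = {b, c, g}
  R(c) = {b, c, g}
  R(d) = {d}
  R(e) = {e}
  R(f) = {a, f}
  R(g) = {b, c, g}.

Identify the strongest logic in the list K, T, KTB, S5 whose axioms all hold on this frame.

S5

Reflexive (axiom T): yes — every world is R-related to itself.
Symmetric (axiom B): yes — every pair in R has its reverse in R.
Euclidean (axiom 5): yes — any two successors of a common world are R-related.
So F validates K, T, KTB, S5. The strongest is S5.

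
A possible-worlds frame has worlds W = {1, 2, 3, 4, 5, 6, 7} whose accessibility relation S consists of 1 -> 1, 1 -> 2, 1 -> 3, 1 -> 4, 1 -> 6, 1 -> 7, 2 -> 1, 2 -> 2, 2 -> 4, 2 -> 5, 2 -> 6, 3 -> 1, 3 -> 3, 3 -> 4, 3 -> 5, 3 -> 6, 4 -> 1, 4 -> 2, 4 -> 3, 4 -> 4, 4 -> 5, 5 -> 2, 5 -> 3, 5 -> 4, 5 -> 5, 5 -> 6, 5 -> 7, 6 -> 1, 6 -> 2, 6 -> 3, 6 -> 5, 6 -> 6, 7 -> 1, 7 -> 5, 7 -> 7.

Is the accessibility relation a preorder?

Reflexive: yes — every world is S-related to itself.
Transitive: no — 1 S 2 and 2 S 5, but not 1 S 5.
So S is not a preorder.

No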